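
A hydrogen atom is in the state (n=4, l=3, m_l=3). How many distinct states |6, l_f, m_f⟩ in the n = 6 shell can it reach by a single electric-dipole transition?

4

E1 requires Δl = ±1, so l_f ∈ {2, 4}; with 0 ≤ l_f ≤ n_f−1 = 5, the allowed l_f values are {2, 4}.
For l_f = 2: m_f ∈ {m_i−1, m_i, m_i+1} ∩ [−2, 2] = {2} → 1 state.
For l_f = 4: m_f ∈ {m_i−1, m_i, m_i+1} ∩ [−4, 4] = {2, 3, 4} → 3 states.
Total: 4.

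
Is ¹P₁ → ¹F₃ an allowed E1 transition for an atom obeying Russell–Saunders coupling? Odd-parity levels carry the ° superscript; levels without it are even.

forbidden

Initial level: S=0, L=1, J=1, parity even. Final level: S=0, L=3, J=3, parity even.
ΔS = 0: S: 0 → 0 — satisfied.
ΔJ = 0, ±1 (not J=0↔0): J: 1 → 3, ΔJ = +2 — violated.
Parity must change: even → even — violated.
ΔL = 0, ±1 (not L=0↔0): L: 1 → 3, ΔL = +2 — violated.
Rule(s) violated: parity, ΔL, ΔJ.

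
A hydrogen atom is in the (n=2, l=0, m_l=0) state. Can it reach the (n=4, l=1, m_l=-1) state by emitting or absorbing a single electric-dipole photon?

allowed

Δl = 1 − 0 = +1; the E1 rule Δl = ±1 is ok.
Δm_l = -1 − (0) = -1. E1 requires Δm_l = 0, ±1: ok.
All E1 selection rules are satisfied.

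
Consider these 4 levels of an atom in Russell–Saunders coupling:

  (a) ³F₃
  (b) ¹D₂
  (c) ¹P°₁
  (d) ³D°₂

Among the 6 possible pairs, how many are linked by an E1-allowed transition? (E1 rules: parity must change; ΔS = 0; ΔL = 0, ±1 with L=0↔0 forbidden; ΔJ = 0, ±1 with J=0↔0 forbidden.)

(a)–(b): forbidden (parity, ΔS).
(a)–(c): forbidden (ΔS, ΔL, ΔJ).
(a)–(d): allowed.
(b)–(c): allowed.
(b)–(d): forbidden (ΔS).
(c)–(d): forbidden (parity, ΔS).
Allowed pairs: 2 of 6.

2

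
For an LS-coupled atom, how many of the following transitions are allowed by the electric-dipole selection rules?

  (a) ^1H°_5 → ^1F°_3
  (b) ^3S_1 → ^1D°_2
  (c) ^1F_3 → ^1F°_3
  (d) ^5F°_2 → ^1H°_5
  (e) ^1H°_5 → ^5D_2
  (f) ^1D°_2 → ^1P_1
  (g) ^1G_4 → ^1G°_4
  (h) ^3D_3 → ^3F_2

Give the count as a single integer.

3

(a) forbidden (parity, ΔL, ΔJ fail)
(b) forbidden (ΔS, ΔL fail)
(c) allowed
(d) forbidden (parity, ΔS, ΔL, ΔJ fail)
(e) forbidden (ΔS, ΔL, ΔJ fail)
(f) allowed
(g) allowed
(h) forbidden (parity fails)
Total allowed: 3 of 8.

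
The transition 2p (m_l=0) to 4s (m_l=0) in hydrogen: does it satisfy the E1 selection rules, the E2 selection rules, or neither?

Δl = 0 − 1 = -1; l_i + l_f = 1.
Δm_l = +0.
E1 (Δl = ±1, |Δm_l| ≤ 1): satisfied.
E2 (Δl = 0,±2, l_i+l_f ≥ 2, |Δm_l| ≤ 2): not satisfied.

E1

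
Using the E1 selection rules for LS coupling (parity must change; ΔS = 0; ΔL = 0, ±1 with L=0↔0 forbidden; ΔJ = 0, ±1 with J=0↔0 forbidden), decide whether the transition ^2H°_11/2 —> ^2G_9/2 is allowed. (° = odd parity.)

Parity must change: odd → even — satisfied.
ΔS = 0: S: 1/2 → 1/2 — satisfied.
ΔL = 0, ±1 (not L=0↔0): L: 5 → 4, ΔL = -1 — satisfied.
ΔJ = 0, ±1 (not J=0↔0): J: 11/2 → 9/2, ΔJ = -1 — satisfied.
All four E1 rules are satisfied.

allowed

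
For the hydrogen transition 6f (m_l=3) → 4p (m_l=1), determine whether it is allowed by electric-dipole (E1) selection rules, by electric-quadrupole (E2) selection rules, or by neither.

Δl = 1 − 3 = -2; l_i + l_f = 4.
Δm_l = -2.
E1 (Δl = ±1, |Δm_l| ≤ 1): not satisfied.
E2 (Δl = 0,±2, l_i+l_f ≥ 2, |Δm_l| ≤ 2): satisfied.

E2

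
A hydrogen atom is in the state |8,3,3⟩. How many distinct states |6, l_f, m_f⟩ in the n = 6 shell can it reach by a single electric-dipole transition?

4

E1 requires Δl = ±1, so l_f ∈ {2, 4}; with 0 ≤ l_f ≤ n_f−1 = 5, the allowed l_f values are {2, 4}.
For l_f = 2: m_f ∈ {m_i−1, m_i, m_i+1} ∩ [−2, 2] = {2} → 1 state.
For l_f = 4: m_f ∈ {m_i−1, m_i, m_i+1} ∩ [−4, 4] = {2, 3, 4} → 3 states.
Total: 4.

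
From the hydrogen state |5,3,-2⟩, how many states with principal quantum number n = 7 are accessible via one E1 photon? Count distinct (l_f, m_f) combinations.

5

E1 requires Δl = ±1, so l_f ∈ {2, 4}; with 0 ≤ l_f ≤ n_f−1 = 6, the allowed l_f values are {2, 4}.
For l_f = 2: m_f ∈ {m_i−1, m_i, m_i+1} ∩ [−2, 2] = {-2, -1} → 2 states.
For l_f = 4: m_f ∈ {m_i−1, m_i, m_i+1} ∩ [−4, 4] = {-3, -2, -1} → 3 states.
Total: 5.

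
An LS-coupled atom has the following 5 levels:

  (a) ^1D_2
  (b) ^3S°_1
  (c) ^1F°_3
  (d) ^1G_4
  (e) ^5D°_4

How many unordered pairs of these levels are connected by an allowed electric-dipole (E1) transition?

(a)–(b): forbidden (ΔS, ΔL).
(a)–(c): allowed.
(a)–(d): forbidden (parity, ΔL, ΔJ).
(a)–(e): forbidden (ΔS, ΔJ).
(b)–(c): forbidden (parity, ΔS, ΔL, ΔJ).
(b)–(d): forbidden (ΔS, ΔL, ΔJ).
(b)–(e): forbidden (parity, ΔS, ΔL, ΔJ).
(c)–(d): allowed.
(c)–(e): forbidden (parity, ΔS).
(d)–(e): forbidden (ΔS, ΔL).
Allowed pairs: 2 of 10.

2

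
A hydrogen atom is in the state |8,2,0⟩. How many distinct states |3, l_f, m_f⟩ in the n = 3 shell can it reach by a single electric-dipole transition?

3

E1 requires Δl = ±1, so l_f ∈ {1, 3}; with 0 ≤ l_f ≤ n_f−1 = 2, the allowed l_f values are {1}.
For l_f = 1: m_f ∈ {m_i−1, m_i, m_i+1} ∩ [−1, 1] = {-1, 0, 1} → 3 states.
Total: 3.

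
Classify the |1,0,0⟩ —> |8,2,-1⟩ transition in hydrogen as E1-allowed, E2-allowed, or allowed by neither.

E2

Δl = 2 − 0 = +2; l_i + l_f = 2.
Δm_l = -1.
E1 (Δl = ±1, |Δm_l| ≤ 1): not satisfied.
E2 (Δl = 0,±2, l_i+l_f ≥ 2, |Δm_l| ≤ 2): satisfied.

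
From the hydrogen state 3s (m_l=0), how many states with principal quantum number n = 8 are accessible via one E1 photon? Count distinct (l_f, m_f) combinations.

E1 requires Δl = ±1, so l_f ∈ {-1, 1}; with 0 ≤ l_f ≤ n_f−1 = 7, the allowed l_f values are {1}.
For l_f = 1: m_f ∈ {m_i−1, m_i, m_i+1} ∩ [−1, 1] = {-1, 0, 1} → 3 states.
Total: 3.

3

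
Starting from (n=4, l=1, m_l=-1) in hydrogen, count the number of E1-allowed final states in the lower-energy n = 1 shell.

1

E1 requires Δl = ±1, so l_f ∈ {0, 2}; with 0 ≤ l_f ≤ n_f−1 = 0, the allowed l_f values are {0}.
For l_f = 0: m_f ∈ {m_i−1, m_i, m_i+1} ∩ [−0, 0] = {0} → 1 state.
Total: 1.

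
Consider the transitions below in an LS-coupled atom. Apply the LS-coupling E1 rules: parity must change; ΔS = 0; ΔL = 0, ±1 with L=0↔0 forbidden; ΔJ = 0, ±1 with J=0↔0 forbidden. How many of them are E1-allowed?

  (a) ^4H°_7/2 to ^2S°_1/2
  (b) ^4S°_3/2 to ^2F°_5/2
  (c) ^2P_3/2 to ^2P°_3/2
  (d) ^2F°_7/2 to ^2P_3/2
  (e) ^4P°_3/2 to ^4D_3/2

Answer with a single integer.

(a) forbidden (parity, ΔS, ΔL, ΔJ fail)
(b) forbidden (parity, ΔS, ΔL fail)
(c) allowed
(d) forbidden (ΔL, ΔJ fail)
(e) allowed
Total allowed: 2 of 5.

2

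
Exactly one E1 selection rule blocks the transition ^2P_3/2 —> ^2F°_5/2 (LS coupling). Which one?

Initial level: S=1/2, L=1, J=3/2, parity even. Final level: S=1/2, L=3, J=5/2, parity odd.
Parity must change: even → odd — satisfied.
ΔS = 0: S: 1/2 → 1/2 — satisfied.
ΔL = 0, ±1 (not L=0↔0): L: 1 → 3, ΔL = +2 — violated.
ΔJ = 0, ±1 (not J=0↔0): J: 3/2 → 5/2, ΔJ = +1 — satisfied.

the ΔL = 0, ±1 rule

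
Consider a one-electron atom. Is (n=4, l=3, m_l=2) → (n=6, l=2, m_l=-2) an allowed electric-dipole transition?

l: 3 → 2 (Δl = -1). Δl = ±1 passes.
Δm_l = -2 − (2) = -4. E1 requires Δm_l = 0, ±1: fails.
The transition is electric-dipole forbidden.

forbidden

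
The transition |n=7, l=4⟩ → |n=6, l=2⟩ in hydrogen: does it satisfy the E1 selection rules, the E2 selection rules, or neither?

E2

Δl = 2 − 4 = -2; l_i + l_f = 6.
E1 (Δl = ±1): not satisfied.
E2 (Δl = 0,±2, l_i+l_f ≥ 2): satisfied.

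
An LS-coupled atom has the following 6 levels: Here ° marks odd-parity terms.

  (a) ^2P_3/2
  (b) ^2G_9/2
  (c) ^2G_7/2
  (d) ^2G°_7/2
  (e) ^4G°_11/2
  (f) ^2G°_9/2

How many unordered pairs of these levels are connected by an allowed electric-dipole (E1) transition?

4

(a)–(b): forbidden (parity, ΔL, ΔJ).
(a)–(c): forbidden (parity, ΔL, ΔJ).
(a)–(d): forbidden (ΔL, ΔJ).
(a)–(e): forbidden (ΔS, ΔL, ΔJ).
(a)–(f): forbidden (ΔL, ΔJ).
(b)–(c): forbidden (parity).
(b)–(d): allowed.
(b)–(e): forbidden (ΔS).
(b)–(f): allowed.
(c)–(d): allowed.
(c)–(e): forbidden (ΔS, ΔJ).
(c)–(f): allowed.
(d)–(e): forbidden (parity, ΔS, ΔJ).
(d)–(f): forbidden (parity).
(e)–(f): forbidden (parity, ΔS).
Allowed pairs: 4 of 15.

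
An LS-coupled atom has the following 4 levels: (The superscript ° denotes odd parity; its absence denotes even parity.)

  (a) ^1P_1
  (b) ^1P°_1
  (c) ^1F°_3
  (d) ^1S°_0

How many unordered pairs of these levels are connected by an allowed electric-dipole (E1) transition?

(a)–(b): allowed.
(a)–(c): forbidden (ΔL, ΔJ).
(a)–(d): allowed.
(b)–(c): forbidden (parity, ΔL, ΔJ).
(b)–(d): forbidden (parity).
(c)–(d): forbidden (parity, ΔL, ΔJ).
Allowed pairs: 2 of 6.

2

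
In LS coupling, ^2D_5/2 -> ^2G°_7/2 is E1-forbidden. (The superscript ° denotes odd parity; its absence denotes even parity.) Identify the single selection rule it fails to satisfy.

the ΔL = 0, ±1 rule

Parity must change: even → odd — ok.
ΔS = 0: S: 1/2 → 1/2 — ok.
ΔL = 0, ±1 (not L=0↔0): L: 2 → 4, ΔL = +2 — fails.
ΔJ = 0, ±1 (not J=0↔0): J: 5/2 → 7/2, ΔJ = +1 — ok.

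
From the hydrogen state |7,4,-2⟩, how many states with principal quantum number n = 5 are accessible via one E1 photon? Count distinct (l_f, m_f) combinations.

E1 requires Δl = ±1, so l_f ∈ {3, 5}; with 0 ≤ l_f ≤ n_f−1 = 4, the allowed l_f values are {3}.
For l_f = 3: m_f ∈ {m_i−1, m_i, m_i+1} ∩ [−3, 3] = {-3, -2, -1} → 3 states.
Total: 3.

3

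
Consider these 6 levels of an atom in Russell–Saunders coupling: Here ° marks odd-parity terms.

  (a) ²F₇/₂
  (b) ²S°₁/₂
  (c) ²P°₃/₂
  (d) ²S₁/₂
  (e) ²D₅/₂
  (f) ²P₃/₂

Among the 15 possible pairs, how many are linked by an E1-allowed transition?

4

(a)–(b): forbidden (ΔL, ΔJ).
(a)–(c): forbidden (ΔL, ΔJ).
(a)–(d): forbidden (parity, ΔL, ΔJ).
(a)–(e): forbidden (parity).
(a)–(f): forbidden (parity, ΔL, ΔJ).
(b)–(c): forbidden (parity).
(b)–(d): forbidden (ΔL).
(b)–(e): forbidden (ΔL, ΔJ).
(b)–(f): allowed.
(c)–(d): allowed.
(c)–(e): allowed.
(c)–(f): allowed.
(d)–(e): forbidden (parity, ΔL, ΔJ).
(d)–(f): forbidden (parity).
(e)–(f): forbidden (parity).
Allowed pairs: 4 of 15.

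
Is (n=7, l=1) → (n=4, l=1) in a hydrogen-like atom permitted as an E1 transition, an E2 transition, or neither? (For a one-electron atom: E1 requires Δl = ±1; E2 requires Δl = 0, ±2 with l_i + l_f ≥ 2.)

Δl = 1 − 1 = +0; l_i + l_f = 2.
E1 (Δl = ±1): not satisfied.
E2 (Δl = 0,±2, l_i+l_f ≥ 2): satisfied.

E2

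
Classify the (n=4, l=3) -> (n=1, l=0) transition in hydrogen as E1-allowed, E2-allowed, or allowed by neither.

neither

Δl = 0 − 3 = -3; l_i + l_f = 3.
E1 (Δl = ±1): not satisfied.
E2 (Δl = 0,±2, l_i+l_f ≥ 2): not satisfied.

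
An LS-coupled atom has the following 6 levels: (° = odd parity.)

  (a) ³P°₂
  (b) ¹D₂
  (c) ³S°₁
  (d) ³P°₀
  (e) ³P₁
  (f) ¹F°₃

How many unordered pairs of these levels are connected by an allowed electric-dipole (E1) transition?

(a)–(b): forbidden (ΔS).
(a)–(c): forbidden (parity).
(a)–(d): forbidden (parity, ΔJ).
(a)–(e): allowed.
(a)–(f): forbidden (parity, ΔS, ΔL).
(b)–(c): forbidden (ΔS, ΔL).
(b)–(d): forbidden (ΔS, ΔJ).
(b)–(e): forbidden (parity, ΔS).
(b)–(f): allowed.
(c)–(d): forbidden (parity).
(c)–(e): allowed.
(c)–(f): forbidden (parity, ΔS, ΔL, ΔJ).
(d)–(e): allowed.
(d)–(f): forbidden (parity, ΔS, ΔL, ΔJ).
(e)–(f): forbidden (ΔS, ΔL, ΔJ).
Allowed pairs: 4 of 15.

4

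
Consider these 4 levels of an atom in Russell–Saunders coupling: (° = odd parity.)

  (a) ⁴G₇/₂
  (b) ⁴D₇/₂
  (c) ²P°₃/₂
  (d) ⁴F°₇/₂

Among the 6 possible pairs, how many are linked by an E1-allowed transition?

2

(a)–(b): forbidden (parity, ΔL).
(a)–(c): forbidden (ΔS, ΔL, ΔJ).
(a)–(d): allowed.
(b)–(c): forbidden (ΔS, ΔJ).
(b)–(d): allowed.
(c)–(d): forbidden (parity, ΔS, ΔL, ΔJ).
Allowed pairs: 2 of 6.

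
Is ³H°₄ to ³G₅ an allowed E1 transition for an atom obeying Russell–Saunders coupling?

Parity must change: odd → even — ok.
ΔS = 0: S: 1 → 1 — ok.
ΔL = 0, ±1 (not L=0↔0): L: 5 → 4, ΔL = -1 — ok.
ΔJ = 0, ±1 (not J=0↔0): J: 4 → 5, ΔJ = +1 — ok.
All four E1 rules are satisfied.

allowed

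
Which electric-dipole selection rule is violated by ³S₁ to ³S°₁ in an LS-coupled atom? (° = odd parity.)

Initial level: S=1, L=0, J=1, parity even. Final level: S=1, L=0, J=1, parity odd.
ΔS = 0: S: 1 → 1 — passes.
Parity must change: even → odd — passes.
ΔL = 0, ±1 (not L=0↔0): L: 0 → 0, ΔL = +0 — fails.
ΔJ = 0, ±1 (not J=0↔0): J: 1 → 1, ΔJ = +0 — passes.

the L=0 ↔ L=0 exclusion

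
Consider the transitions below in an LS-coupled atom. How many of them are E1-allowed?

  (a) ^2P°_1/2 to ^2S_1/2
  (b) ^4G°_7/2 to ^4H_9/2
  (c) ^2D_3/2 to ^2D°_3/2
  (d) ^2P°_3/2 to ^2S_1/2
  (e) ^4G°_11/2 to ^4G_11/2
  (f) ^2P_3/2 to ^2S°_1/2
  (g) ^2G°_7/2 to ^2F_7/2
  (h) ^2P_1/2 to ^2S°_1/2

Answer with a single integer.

(a) allowed
(b) allowed
(c) allowed
(d) allowed
(e) allowed
(f) allowed
(g) allowed
(h) allowed
Total allowed: 8 of 8.

8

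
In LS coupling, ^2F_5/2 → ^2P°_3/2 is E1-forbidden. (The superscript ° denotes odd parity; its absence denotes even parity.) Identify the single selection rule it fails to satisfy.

the ΔL = 0, ±1 rule

Reading off the term symbols: S 1/2→1/2, L 3→1, J 5/2→3/2, parity even→odd.
ΔL = 0, ±1 (not L=0↔0): L: 3 → 1, ΔL = -2 — ✗.
ΔS = 0: S: 1/2 → 1/2 — ✓.
ΔJ = 0, ±1 (not J=0↔0): J: 5/2 → 3/2, ΔJ = -1 — ✓.
Parity must change: even → odd — ✓.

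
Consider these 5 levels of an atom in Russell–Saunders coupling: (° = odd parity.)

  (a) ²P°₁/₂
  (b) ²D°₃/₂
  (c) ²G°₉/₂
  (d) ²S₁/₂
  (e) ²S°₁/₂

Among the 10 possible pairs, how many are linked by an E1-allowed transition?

1

(a)–(b): forbidden (parity).
(a)–(c): forbidden (parity, ΔL, ΔJ).
(a)–(d): allowed.
(a)–(e): forbidden (parity).
(b)–(c): forbidden (parity, ΔL, ΔJ).
(b)–(d): forbidden (ΔL).
(b)–(e): forbidden (parity, ΔL).
(c)–(d): forbidden (ΔL, ΔJ).
(c)–(e): forbidden (parity, ΔL, ΔJ).
(d)–(e): forbidden (ΔL).
Allowed pairs: 1 of 10.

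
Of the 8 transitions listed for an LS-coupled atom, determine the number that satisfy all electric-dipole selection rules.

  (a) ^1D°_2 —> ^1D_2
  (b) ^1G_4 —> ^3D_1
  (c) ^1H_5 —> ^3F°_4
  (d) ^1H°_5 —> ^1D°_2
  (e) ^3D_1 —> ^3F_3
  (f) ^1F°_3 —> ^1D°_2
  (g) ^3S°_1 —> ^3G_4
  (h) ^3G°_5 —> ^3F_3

1

(a) allowed
(b) forbidden (parity, ΔS, ΔL, ΔJ fail)
(c) forbidden (ΔS, ΔL fail)
(d) forbidden (parity, ΔL, ΔJ fail)
(e) forbidden (parity, ΔJ fail)
(f) forbidden (parity fails)
(g) forbidden (ΔL, ΔJ fail)
(h) forbidden (ΔJ fails)
Total allowed: 1 of 8.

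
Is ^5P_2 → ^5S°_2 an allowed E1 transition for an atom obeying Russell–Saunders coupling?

allowed

Initial level: S=2, L=1, J=2, parity even. Final level: S=2, L=0, J=2, parity odd.
Parity must change: even → odd — passes.
ΔS = 0: S: 2 → 2 — passes.
ΔL = 0, ±1 (not L=0↔0): L: 1 → 0, ΔL = -1 — passes.
ΔJ = 0, ±1 (not J=0↔0): J: 2 → 2, ΔJ = +0 — passes.
All four E1 rules are satisfied.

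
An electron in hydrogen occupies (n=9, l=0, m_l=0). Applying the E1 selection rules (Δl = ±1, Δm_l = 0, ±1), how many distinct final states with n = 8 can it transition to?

E1 requires Δl = ±1, so l_f ∈ {-1, 1}; with 0 ≤ l_f ≤ n_f−1 = 7, the allowed l_f values are {1}.
For l_f = 1: m_f ∈ {m_i−1, m_i, m_i+1} ∩ [−1, 1] = {-1, 0, 1} → 3 states.
Total: 3.

3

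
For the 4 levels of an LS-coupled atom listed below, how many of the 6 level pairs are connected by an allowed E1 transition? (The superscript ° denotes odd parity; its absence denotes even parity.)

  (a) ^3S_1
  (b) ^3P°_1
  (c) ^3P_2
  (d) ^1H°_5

2

(a)–(b): allowed.
(a)–(c): forbidden (parity).
(a)–(d): forbidden (ΔS, ΔL, ΔJ).
(b)–(c): allowed.
(b)–(d): forbidden (parity, ΔS, ΔL, ΔJ).
(c)–(d): forbidden (ΔS, ΔL, ΔJ).
Allowed pairs: 2 of 6.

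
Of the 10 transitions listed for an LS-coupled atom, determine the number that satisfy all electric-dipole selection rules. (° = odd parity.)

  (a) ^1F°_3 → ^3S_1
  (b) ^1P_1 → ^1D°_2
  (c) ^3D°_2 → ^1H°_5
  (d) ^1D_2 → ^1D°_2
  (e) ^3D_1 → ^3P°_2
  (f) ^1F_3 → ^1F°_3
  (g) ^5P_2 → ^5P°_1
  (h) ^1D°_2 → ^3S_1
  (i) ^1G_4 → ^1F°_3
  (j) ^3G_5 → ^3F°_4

(a) forbidden (ΔS, ΔL, ΔJ fail)
(b) allowed
(c) forbidden (parity, ΔS, ΔL, ΔJ fail)
(d) allowed
(e) allowed
(f) allowed
(g) allowed
(h) forbidden (ΔS, ΔL fail)
(i) allowed
(j) allowed
Total allowed: 7 of 10.

7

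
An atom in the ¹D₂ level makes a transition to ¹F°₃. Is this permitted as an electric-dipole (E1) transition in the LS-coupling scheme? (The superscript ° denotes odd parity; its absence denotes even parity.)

allowed

Reading off the term symbols: S 0→0, L 2→3, J 2→3, parity even→odd.
Parity must change: even → odd — ok.
ΔS = 0: S: 0 → 0 — ok.
ΔL = 0, ±1 (not L=0↔0): L: 2 → 3, ΔL = +1 — ok.
ΔJ = 0, ±1 (not J=0↔0): J: 2 → 3, ΔJ = +1 — ok.
All four E1 rules are satisfied.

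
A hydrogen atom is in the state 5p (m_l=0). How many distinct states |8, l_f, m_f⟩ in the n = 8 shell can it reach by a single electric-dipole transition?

E1 requires Δl = ±1, so l_f ∈ {0, 2}; with 0 ≤ l_f ≤ n_f−1 = 7, the allowed l_f values are {0, 2}.
For l_f = 0: m_f ∈ {m_i−1, m_i, m_i+1} ∩ [−0, 0] = {0} → 1 state.
For l_f = 2: m_f ∈ {m_i−1, m_i, m_i+1} ∩ [−2, 2] = {-1, 0, 1} → 3 states.
Total: 4.

4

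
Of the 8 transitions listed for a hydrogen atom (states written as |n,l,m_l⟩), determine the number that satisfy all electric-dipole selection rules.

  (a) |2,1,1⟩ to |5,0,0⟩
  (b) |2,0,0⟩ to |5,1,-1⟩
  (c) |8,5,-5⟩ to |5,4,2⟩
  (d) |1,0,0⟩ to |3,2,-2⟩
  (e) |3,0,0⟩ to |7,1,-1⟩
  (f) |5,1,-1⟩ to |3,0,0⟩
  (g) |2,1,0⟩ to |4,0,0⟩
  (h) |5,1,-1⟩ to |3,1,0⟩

5

(a) allowed
(b) allowed
(c) forbidden — Δm_l = +7 (E1 requires Δm_l = 0, ±1)
(d) forbidden — Δl = +2 (E1 requires Δl = ±1); Δm_l = -2 (E1 requires Δm_l = 0, ±1)
(e) allowed
(f) allowed
(g) allowed
(h) forbidden — Δl = +0 (E1 requires Δl = ±1)
Total allowed: 5 of 8.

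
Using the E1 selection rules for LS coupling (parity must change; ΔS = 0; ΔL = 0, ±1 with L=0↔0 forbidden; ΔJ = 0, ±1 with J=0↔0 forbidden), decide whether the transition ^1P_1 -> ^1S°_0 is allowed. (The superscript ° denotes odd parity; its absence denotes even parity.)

allowed

Reading off the term symbols: S 0→0, L 1→0, J 1→0, parity even→odd.
Parity must change: even → odd — ok.
ΔS = 0: S: 0 → 0 — ok.
ΔL = 0, ±1 (not L=0↔0): L: 1 → 0, ΔL = -1 — ok.
ΔJ = 0, ±1 (not J=0↔0): J: 1 → 0, ΔJ = -1 — ok.
All four E1 rules are satisfied.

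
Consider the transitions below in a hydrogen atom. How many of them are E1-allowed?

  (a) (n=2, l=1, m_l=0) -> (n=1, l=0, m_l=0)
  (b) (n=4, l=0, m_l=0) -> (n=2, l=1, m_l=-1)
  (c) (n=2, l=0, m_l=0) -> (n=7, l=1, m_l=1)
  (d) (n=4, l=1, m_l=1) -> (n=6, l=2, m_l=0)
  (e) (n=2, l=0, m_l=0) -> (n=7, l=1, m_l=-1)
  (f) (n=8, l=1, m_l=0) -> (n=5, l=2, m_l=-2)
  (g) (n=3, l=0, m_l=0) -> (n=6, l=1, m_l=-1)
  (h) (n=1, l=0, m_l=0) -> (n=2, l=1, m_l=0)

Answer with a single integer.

(a) allowed
(b) allowed
(c) allowed
(d) allowed
(e) allowed
(f) forbidden — Δm_l = -2 (E1 requires Δm_l = 0, ±1)
(g) allowed
(h) allowed
Total allowed: 7 of 8.

7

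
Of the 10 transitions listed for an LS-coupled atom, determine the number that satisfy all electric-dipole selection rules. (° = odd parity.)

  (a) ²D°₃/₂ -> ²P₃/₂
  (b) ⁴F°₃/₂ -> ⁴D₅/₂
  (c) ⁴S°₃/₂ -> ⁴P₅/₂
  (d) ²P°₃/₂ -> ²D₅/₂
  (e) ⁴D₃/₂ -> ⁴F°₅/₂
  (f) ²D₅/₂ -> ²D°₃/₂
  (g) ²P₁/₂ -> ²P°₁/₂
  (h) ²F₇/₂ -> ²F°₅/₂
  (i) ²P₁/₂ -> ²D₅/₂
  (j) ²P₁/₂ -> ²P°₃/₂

9

(a) allowed
(b) allowed
(c) allowed
(d) allowed
(e) allowed
(f) allowed
(g) allowed
(h) allowed
(i) forbidden (parity, ΔJ fail)
(j) allowed
Total allowed: 9 of 10.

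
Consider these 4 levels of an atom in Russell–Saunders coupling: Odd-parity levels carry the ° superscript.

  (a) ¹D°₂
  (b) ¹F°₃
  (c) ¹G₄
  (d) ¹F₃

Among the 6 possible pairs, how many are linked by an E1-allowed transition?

(a)–(b): forbidden (parity).
(a)–(c): forbidden (ΔL, ΔJ).
(a)–(d): allowed.
(b)–(c): allowed.
(b)–(d): allowed.
(c)–(d): forbidden (parity).
Allowed pairs: 3 of 6.

3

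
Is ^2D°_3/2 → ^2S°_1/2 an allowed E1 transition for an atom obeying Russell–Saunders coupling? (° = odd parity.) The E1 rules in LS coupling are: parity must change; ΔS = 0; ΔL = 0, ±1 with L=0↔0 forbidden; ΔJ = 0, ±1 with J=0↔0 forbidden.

Initial level: S=1/2, L=2, J=3/2, parity odd. Final level: S=1/2, L=0, J=1/2, parity odd.
ΔL = 0, ±1 (not L=0↔0): L: 2 → 0, ΔL = -2 — fails.
ΔJ = 0, ±1 (not J=0↔0): J: 3/2 → 1/2, ΔJ = -1 — ok.
ΔS = 0: S: 1/2 → 1/2 — ok.
Parity must change: odd → odd — fails.
Rule(s) violated: parity, ΔL.

forbidden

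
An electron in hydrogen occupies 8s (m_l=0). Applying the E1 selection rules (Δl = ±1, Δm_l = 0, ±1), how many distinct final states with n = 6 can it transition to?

E1 requires Δl = ±1, so l_f ∈ {-1, 1}; with 0 ≤ l_f ≤ n_f−1 = 5, the allowed l_f values are {1}.
For l_f = 1: m_f ∈ {m_i−1, m_i, m_i+1} ∩ [−1, 1] = {-1, 0, 1} → 3 states.
Total: 3.

3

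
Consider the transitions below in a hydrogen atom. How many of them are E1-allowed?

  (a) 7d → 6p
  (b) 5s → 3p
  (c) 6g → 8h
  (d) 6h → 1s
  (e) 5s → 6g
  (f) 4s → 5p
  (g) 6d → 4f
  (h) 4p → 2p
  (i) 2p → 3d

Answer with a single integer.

(a) allowed
(b) allowed
(c) allowed
(d) forbidden — Δl = -5 (E1 requires Δl = ±1)
(e) forbidden — Δl = +4 (E1 requires Δl = ±1)
(f) allowed
(g) allowed
(h) forbidden — Δl = +0 (E1 requires Δl = ±1)
(i) allowed
Total allowed: 6 of 9.

6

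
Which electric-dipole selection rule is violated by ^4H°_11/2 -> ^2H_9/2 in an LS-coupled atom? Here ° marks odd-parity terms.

the ΔS = 0 rule

Initial level: S=3/2, L=5, J=11/2, parity odd. Final level: S=1/2, L=5, J=9/2, parity even.
Parity must change: odd → even — ok.
ΔL = 0, ±1 (not L=0↔0): L: 5 → 5, ΔL = +0 — ok.
ΔJ = 0, ±1 (not J=0↔0): J: 11/2 → 9/2, ΔJ = -1 — ok.
ΔS = 0: S: 3/2 → 1/2 — fails.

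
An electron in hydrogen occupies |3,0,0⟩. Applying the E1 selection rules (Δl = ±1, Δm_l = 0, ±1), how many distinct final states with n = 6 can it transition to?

3

E1 requires Δl = ±1, so l_f ∈ {-1, 1}; with 0 ≤ l_f ≤ n_f−1 = 5, the allowed l_f values are {1}.
For l_f = 1: m_f ∈ {m_i−1, m_i, m_i+1} ∩ [−1, 1] = {-1, 0, 1} → 3 states.
Total: 3.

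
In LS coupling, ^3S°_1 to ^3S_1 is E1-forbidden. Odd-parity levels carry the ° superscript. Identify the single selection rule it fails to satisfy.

ΔS = 0: S: 1 → 1 — satisfied.
ΔL = 0, ±1 (not L=0↔0): L: 0 → 0, ΔL = +0 — violated.
Parity must change: odd → even — satisfied.
ΔJ = 0, ±1 (not J=0↔0): J: 1 → 1, ΔJ = +0 — satisfied.

the L=0 ↔ L=0 exclusion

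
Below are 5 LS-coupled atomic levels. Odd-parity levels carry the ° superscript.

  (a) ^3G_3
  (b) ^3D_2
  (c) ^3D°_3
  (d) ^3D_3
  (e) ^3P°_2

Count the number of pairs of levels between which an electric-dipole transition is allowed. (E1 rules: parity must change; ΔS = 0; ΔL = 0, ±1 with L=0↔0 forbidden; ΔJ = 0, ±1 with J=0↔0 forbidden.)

(a)–(b): forbidden (parity, ΔL).
(a)–(c): forbidden (ΔL).
(a)–(d): forbidden (parity, ΔL).
(a)–(e): forbidden (ΔL).
(b)–(c): allowed.
(b)–(d): forbidden (parity).
(b)–(e): allowed.
(c)–(d): allowed.
(c)–(e): forbidden (parity).
(d)–(e): allowed.
Allowed pairs: 4 of 10.

4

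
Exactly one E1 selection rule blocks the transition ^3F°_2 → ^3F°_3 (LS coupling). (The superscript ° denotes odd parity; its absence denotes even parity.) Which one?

Reading off the term symbols: S 1→1, L 3→3, J 2→3, parity odd→odd.
Parity must change: odd → odd — fails.
ΔS = 0: S: 1 → 1 — passes.
ΔL = 0, ±1 (not L=0↔0): L: 3 → 3, ΔL = +0 — passes.
ΔJ = 0, ±1 (not J=0↔0): J: 2 → 3, ΔJ = +1 — passes.

parity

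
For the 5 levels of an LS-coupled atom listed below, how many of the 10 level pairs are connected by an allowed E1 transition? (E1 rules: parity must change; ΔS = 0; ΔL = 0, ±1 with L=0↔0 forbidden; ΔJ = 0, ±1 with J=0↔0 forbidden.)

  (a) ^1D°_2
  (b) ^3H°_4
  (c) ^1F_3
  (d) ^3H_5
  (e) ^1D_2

3

(a)–(b): forbidden (parity, ΔS, ΔL, ΔJ).
(a)–(c): allowed.
(a)–(d): forbidden (ΔS, ΔL, ΔJ).
(a)–(e): allowed.
(b)–(c): forbidden (ΔS, ΔL).
(b)–(d): allowed.
(b)–(e): forbidden (ΔS, ΔL, ΔJ).
(c)–(d): forbidden (parity, ΔS, ΔL, ΔJ).
(c)–(e): forbidden (parity).
(d)–(e): forbidden (parity, ΔS, ΔL, ΔJ).
Allowed pairs: 3 of 10.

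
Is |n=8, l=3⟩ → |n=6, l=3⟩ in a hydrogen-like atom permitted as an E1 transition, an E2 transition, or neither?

E2

Δl = 3 − 3 = +0; l_i + l_f = 6.
E1 (Δl = ±1): not satisfied.
E2 (Δl = 0,±2, l_i+l_f ≥ 2): satisfied.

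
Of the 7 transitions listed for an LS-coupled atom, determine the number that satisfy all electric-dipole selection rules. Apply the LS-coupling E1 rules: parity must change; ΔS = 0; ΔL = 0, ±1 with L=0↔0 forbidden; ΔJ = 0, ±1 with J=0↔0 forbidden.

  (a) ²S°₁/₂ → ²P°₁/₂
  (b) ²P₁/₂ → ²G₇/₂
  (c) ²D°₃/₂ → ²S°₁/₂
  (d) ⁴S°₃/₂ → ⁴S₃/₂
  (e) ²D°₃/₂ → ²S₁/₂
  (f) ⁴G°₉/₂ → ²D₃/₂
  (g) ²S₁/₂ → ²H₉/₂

(a) forbidden (parity fails)
(b) forbidden (parity, ΔL, ΔJ fail)
(c) forbidden (parity, ΔL fail)
(d) forbidden (ΔL fails)
(e) forbidden (ΔL fails)
(f) forbidden (ΔS, ΔL, ΔJ fail)
(g) forbidden (parity, ΔL, ΔJ fail)
Total allowed: 0 of 7.

0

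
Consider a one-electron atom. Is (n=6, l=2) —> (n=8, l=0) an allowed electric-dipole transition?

forbidden

l: 2 → 0 (Δl = -2). Δl = ±1 fails.
The transition is electric-dipole forbidden.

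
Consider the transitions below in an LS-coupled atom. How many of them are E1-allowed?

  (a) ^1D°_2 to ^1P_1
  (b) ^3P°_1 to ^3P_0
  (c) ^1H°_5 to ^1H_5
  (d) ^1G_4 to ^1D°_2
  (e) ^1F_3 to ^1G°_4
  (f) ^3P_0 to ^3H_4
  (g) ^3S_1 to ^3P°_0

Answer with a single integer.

5

(a) allowed
(b) allowed
(c) allowed
(d) forbidden (ΔL, ΔJ fail)
(e) allowed
(f) forbidden (parity, ΔL, ΔJ fail)
(g) allowed
Total allowed: 5 of 7.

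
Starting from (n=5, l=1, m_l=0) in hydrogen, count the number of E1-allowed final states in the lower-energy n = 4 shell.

E1 requires Δl = ±1, so l_f ∈ {0, 2}; with 0 ≤ l_f ≤ n_f−1 = 3, the allowed l_f values are {0, 2}.
For l_f = 0: m_f ∈ {m_i−1, m_i, m_i+1} ∩ [−0, 0] = {0} → 1 state.
For l_f = 2: m_f ∈ {m_i−1, m_i, m_i+1} ∩ [−2, 2] = {-1, 0, 1} → 3 states.
Total: 4.

4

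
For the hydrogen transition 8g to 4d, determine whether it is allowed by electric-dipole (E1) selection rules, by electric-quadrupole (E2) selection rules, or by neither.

Δl = 2 − 4 = -2; l_i + l_f = 6.
E1 (Δl = ±1): not satisfied.
E2 (Δl = 0,±2, l_i+l_f ≥ 2): satisfied.

E2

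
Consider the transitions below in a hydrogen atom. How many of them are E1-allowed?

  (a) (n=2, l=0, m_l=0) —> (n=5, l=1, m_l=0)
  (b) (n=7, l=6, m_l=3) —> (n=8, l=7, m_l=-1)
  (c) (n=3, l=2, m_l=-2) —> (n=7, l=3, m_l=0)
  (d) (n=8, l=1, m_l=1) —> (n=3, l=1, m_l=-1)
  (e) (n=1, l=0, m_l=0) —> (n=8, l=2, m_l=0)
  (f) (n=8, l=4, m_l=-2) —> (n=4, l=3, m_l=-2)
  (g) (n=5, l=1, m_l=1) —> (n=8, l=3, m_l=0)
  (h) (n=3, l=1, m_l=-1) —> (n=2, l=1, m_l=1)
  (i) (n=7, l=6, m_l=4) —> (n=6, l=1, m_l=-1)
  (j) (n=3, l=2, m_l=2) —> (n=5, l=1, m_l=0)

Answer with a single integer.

2

(a) allowed
(b) forbidden — Δm_l = -4 (E1 requires Δm_l = 0, ±1)
(c) forbidden — Δm_l = +2 (E1 requires Δm_l = 0, ±1)
(d) forbidden — Δl = +0 (E1 requires Δl = ±1); Δm_l = -2 (E1 requires Δm_l = 0, ±1)
(e) forbidden — Δl = +2 (E1 requires Δl = ±1)
(f) allowed
(g) forbidden — Δl = +2 (E1 requires Δl = ±1)
(h) forbidden — Δl = +0 (E1 requires Δl = ±1); Δm_l = +2 (E1 requires Δm_l = 0, ±1)
(i) forbidden — Δl = -5 (E1 requires Δl = ±1); Δm_l = -5 (E1 requires Δm_l = 0, ±1)
(j) forbidden — Δm_l = -2 (E1 requires Δm_l = 0, ±1)
Total allowed: 2 of 10.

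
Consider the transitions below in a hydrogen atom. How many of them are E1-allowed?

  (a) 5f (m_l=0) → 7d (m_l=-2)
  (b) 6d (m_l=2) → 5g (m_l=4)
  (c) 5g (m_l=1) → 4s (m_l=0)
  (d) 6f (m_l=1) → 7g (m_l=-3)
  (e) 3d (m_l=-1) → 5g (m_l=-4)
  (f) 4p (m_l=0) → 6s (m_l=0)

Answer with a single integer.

(a) forbidden — Δm_l = -2 (E1 requires Δm_l = 0, ±1)
(b) forbidden — Δl = +2 (E1 requires Δl = ±1); Δm_l = +2 (E1 requires Δm_l = 0, ±1)
(c) forbidden — Δl = -4 (E1 requires Δl = ±1)
(d) forbidden — Δm_l = -4 (E1 requires Δm_l = 0, ±1)
(e) forbidden — Δl = +2 (E1 requires Δl = ±1); Δm_l = -3 (E1 requires Δm_l = 0, ±1)
(f) allowed
Total allowed: 1 of 6.

1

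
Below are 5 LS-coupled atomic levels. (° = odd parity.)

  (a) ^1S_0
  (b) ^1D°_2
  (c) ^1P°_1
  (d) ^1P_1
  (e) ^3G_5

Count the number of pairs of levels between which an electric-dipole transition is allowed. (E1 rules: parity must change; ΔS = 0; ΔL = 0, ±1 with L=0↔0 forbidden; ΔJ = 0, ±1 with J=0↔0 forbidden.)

(a)–(b): forbidden (ΔL, ΔJ).
(a)–(c): allowed.
(a)–(d): forbidden (parity).
(a)–(e): forbidden (parity, ΔS, ΔL, ΔJ).
(b)–(c): forbidden (parity).
(b)–(d): allowed.
(b)–(e): forbidden (ΔS, ΔL, ΔJ).
(c)–(d): allowed.
(c)–(e): forbidden (ΔS, ΔL, ΔJ).
(d)–(e): forbidden (parity, ΔS, ΔL, ΔJ).
Allowed pairs: 3 of 10.

3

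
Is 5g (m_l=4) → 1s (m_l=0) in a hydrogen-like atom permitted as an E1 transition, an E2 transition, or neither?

neither

Δl = 0 − 4 = -4; l_i + l_f = 4.
Δm_l = -4.
E1 (Δl = ±1, |Δm_l| ≤ 1): not satisfied.
E2 (Δl = 0,±2, l_i+l_f ≥ 2, |Δm_l| ≤ 2): not satisfied.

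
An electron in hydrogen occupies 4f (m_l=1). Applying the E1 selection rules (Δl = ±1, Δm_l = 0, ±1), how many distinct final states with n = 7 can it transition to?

6

E1 requires Δl = ±1, so l_f ∈ {2, 4}; with 0 ≤ l_f ≤ n_f−1 = 6, the allowed l_f values are {2, 4}.
For l_f = 2: m_f ∈ {m_i−1, m_i, m_i+1} ∩ [−2, 2] = {0, 1, 2} → 3 states.
For l_f = 4: m_f ∈ {m_i−1, m_i, m_i+1} ∩ [−4, 4] = {0, 1, 2} → 3 states.
Total: 6.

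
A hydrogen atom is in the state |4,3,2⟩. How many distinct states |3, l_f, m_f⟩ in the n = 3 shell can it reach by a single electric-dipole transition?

E1 requires Δl = ±1, so l_f ∈ {2, 4}; with 0 ≤ l_f ≤ n_f−1 = 2, the allowed l_f values are {2}.
For l_f = 2: m_f ∈ {m_i−1, m_i, m_i+1} ∩ [−2, 2] = {1, 2} → 2 states.
Total: 2.

2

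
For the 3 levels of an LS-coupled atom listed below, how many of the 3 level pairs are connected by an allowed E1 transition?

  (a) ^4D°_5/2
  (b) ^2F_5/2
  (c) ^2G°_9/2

0

(a)–(b): forbidden (ΔS).
(a)–(c): forbidden (parity, ΔS, ΔL, ΔJ).
(b)–(c): forbidden (ΔJ).
Allowed pairs: 0 of 3.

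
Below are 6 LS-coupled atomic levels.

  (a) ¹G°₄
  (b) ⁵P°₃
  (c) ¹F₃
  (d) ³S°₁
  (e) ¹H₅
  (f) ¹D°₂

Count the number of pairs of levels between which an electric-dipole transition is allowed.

(a)–(b): forbidden (parity, ΔS, ΔL).
(a)–(c): allowed.
(a)–(d): forbidden (parity, ΔS, ΔL, ΔJ).
(a)–(e): allowed.
(a)–(f): forbidden (parity, ΔL, ΔJ).
(b)–(c): forbidden (ΔS, ΔL).
(b)–(d): forbidden (parity, ΔS, ΔJ).
(b)–(e): forbidden (ΔS, ΔL, ΔJ).
(b)–(f): forbidden (parity, ΔS).
(c)–(d): forbidden (ΔS, ΔL, ΔJ).
(c)–(e): forbidden (parity, ΔL, ΔJ).
(c)–(f): allowed.
(d)–(e): forbidden (ΔS, ΔL, ΔJ).
(d)–(f): forbidden (parity, ΔS, ΔL).
(e)–(f): forbidden (ΔL, ΔJ).
Allowed pairs: 3 of 15.

3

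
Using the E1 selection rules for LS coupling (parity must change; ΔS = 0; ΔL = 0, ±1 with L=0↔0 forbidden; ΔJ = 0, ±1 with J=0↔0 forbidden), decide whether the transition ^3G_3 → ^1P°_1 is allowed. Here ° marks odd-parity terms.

forbidden

Initial level: S=1, L=4, J=3, parity even. Final level: S=0, L=1, J=1, parity odd.
Parity must change: even → odd — passes.
ΔS = 0: S: 1 → 0 — fails.
ΔL = 0, ±1 (not L=0↔0): L: 4 → 1, ΔL = -3 — fails.
ΔJ = 0, ±1 (not J=0↔0): J: 3 → 1, ΔJ = -2 — fails.
Rule(s) violated: ΔS, ΔL, ΔJ.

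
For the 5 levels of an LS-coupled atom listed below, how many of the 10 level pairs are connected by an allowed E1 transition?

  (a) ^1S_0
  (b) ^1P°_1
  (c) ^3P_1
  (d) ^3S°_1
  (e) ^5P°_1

(a)–(b): allowed.
(a)–(c): forbidden (parity, ΔS).
(a)–(d): forbidden (ΔS, ΔL).
(a)–(e): forbidden (ΔS).
(b)–(c): forbidden (ΔS).
(b)–(d): forbidden (parity, ΔS).
(b)–(e): forbidden (parity, ΔS).
(c)–(d): allowed.
(c)–(e): forbidden (ΔS).
(d)–(e): forbidden (parity, ΔS).
Allowed pairs: 2 of 10.

2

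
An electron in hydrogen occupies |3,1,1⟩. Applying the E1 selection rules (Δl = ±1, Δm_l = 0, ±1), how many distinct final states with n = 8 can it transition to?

E1 requires Δl = ±1, so l_f ∈ {0, 2}; with 0 ≤ l_f ≤ n_f−1 = 7, the allowed l_f values are {0, 2}.
For l_f = 0: m_f ∈ {m_i−1, m_i, m_i+1} ∩ [−0, 0] = {0} → 1 state.
For l_f = 2: m_f ∈ {m_i−1, m_i, m_i+1} ∩ [−2, 2] = {0, 1, 2} → 3 states.
Total: 4.

4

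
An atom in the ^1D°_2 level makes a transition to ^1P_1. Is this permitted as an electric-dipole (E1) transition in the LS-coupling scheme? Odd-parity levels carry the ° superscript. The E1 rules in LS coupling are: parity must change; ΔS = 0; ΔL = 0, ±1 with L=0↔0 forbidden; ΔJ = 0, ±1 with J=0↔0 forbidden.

Reading off the term symbols: S 0→0, L 2→1, J 2→1, parity odd→even.
Parity must change: odd → even — ✓.
ΔS = 0: S: 0 → 0 — ✓.
ΔL = 0, ±1 (not L=0↔0): L: 2 → 1, ΔL = -1 — ✓.
ΔJ = 0, ±1 (not J=0↔0): J: 2 → 1, ΔJ = -1 — ✓.
All four E1 rules are satisfied.

allowed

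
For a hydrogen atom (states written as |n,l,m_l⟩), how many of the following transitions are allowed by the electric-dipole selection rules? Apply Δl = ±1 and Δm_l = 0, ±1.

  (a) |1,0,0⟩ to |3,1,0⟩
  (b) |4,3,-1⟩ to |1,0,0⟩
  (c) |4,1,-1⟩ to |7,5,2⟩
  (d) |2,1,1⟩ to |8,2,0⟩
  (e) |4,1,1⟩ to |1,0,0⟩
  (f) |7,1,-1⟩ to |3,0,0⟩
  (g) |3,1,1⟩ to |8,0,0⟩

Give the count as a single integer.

(a) allowed
(b) forbidden — Δl = -3 (E1 requires Δl = ±1)
(c) forbidden — Δl = +4 (E1 requires Δl = ±1); Δm_l = +3 (E1 requires Δm_l = 0, ±1)
(d) allowed
(e) allowed
(f) allowed
(g) allowed
Total allowed: 5 of 7.

5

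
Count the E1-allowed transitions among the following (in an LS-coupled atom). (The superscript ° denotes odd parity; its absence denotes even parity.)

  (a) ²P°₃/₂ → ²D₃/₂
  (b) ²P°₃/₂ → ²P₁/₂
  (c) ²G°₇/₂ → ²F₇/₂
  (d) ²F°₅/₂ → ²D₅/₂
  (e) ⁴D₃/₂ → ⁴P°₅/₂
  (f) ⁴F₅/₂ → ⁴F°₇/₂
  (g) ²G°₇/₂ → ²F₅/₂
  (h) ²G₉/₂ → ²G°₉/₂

(a) allowed
(b) allowed
(c) allowed
(d) allowed
(e) allowed
(f) allowed
(g) allowed
(h) allowed
Total allowed: 8 of 8.

8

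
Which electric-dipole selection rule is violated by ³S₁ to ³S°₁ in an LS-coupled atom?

the L=0 ↔ L=0 exclusion

Parity must change: even → odd — ok.
ΔS = 0: S: 1 → 1 — ok.
ΔL = 0, ±1 (not L=0↔0): L: 0 → 0, ΔL = +0 — fails.
ΔJ = 0, ±1 (not J=0↔0): J: 1 → 1, ΔJ = +0 — ok.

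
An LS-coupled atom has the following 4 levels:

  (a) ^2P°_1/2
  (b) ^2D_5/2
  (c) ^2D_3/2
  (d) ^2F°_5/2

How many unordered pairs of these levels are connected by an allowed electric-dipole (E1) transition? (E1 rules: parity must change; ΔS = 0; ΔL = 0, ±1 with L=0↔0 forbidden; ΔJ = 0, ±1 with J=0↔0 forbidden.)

3

(a)–(b): forbidden (ΔJ).
(a)–(c): allowed.
(a)–(d): forbidden (parity, ΔL, ΔJ).
(b)–(c): forbidden (parity).
(b)–(d): allowed.
(c)–(d): allowed.
Allowed pairs: 3 of 6.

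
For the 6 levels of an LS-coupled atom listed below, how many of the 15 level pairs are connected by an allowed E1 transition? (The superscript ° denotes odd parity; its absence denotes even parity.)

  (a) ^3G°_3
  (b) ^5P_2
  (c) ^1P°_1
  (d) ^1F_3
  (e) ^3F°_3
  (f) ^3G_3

(a)–(b): forbidden (ΔS, ΔL).
(a)–(c): forbidden (parity, ΔS, ΔL, ΔJ).
(a)–(d): forbidden (ΔS).
(a)–(e): forbidden (parity).
(a)–(f): allowed.
(b)–(c): forbidden (ΔS).
(b)–(d): forbidden (parity, ΔS, ΔL).
(b)–(e): forbidden (ΔS, ΔL).
(b)–(f): forbidden (parity, ΔS, ΔL).
(c)–(d): forbidden (ΔL, ΔJ).
(c)–(e): forbidden (parity, ΔS, ΔL, ΔJ).
(c)–(f): forbidden (ΔS, ΔL, ΔJ).
(d)–(e): forbidden (ΔS).
(d)–(f): forbidden (parity, ΔS).
(e)–(f): allowed.
Allowed pairs: 2 of 15.

2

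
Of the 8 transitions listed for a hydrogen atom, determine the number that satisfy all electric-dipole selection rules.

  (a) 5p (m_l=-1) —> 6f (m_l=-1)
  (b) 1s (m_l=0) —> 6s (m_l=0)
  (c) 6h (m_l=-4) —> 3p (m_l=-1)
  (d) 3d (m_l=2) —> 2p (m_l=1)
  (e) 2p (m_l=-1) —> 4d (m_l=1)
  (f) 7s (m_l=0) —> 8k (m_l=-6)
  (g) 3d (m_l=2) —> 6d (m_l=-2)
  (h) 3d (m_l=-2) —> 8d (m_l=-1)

(a) forbidden — Δl = +2 (E1 requires Δl = ±1)
(b) forbidden — Δl = +0 (E1 requires Δl = ±1)
(c) forbidden — Δl = -4 (E1 requires Δl = ±1); Δm_l = +3 (E1 requires Δm_l = 0, ±1)
(d) allowed
(e) forbidden — Δm_l = +2 (E1 requires Δm_l = 0, ±1)
(f) forbidden — Δl = +7 (E1 requires Δl = ±1); Δm_l = -6 (E1 requires Δm_l = 0, ±1)
(g) forbidden — Δl = +0 (E1 requires Δl = ±1); Δm_l = -4 (E1 requires Δm_l = 0, ±1)
(h) forbidden — Δl = +0 (E1 requires Δl = ±1)
Total allowed: 1 of 8.

1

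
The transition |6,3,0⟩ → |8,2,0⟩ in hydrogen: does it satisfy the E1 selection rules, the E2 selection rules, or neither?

Δl = 2 − 3 = -1; l_i + l_f = 5.
Δm_l = +0.
E1 (Δl = ±1, |Δm_l| ≤ 1): satisfied.
E2 (Δl = 0,±2, l_i+l_f ≥ 2, |Δm_l| ≤ 2): not satisfied.

E1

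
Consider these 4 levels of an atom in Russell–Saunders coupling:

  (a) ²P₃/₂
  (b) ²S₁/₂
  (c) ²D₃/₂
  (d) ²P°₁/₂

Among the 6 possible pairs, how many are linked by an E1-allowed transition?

3

(a)–(b): forbidden (parity).
(a)–(c): forbidden (parity).
(a)–(d): allowed.
(b)–(c): forbidden (parity, ΔL).
(b)–(d): allowed.
(c)–(d): allowed.
Allowed pairs: 3 of 6.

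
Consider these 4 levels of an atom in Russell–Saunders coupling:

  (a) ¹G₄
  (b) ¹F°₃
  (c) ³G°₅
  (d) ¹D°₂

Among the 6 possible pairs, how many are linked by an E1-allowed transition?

(a)–(b): allowed.
(a)–(c): forbidden (ΔS).
(a)–(d): forbidden (ΔL, ΔJ).
(b)–(c): forbidden (parity, ΔS, ΔJ).
(b)–(d): forbidden (parity).
(c)–(d): forbidden (parity, ΔS, ΔL, ΔJ).
Allowed pairs: 1 of 6.

1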